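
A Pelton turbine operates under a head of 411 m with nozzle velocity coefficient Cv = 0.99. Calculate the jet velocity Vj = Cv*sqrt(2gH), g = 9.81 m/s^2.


Vj = 0.99 * sqrt(2*9.81*411) = 88.9008 m/s


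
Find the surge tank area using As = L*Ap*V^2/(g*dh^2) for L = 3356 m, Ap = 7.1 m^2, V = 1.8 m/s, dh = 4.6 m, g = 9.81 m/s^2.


As = 3356 * 7.1 * 1.8^2 / (9.81 * 4.6^2) = 371.9124 m^2


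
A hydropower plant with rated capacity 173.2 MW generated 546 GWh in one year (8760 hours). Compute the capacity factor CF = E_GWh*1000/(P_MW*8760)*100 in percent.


CF = 546 * 1000 / (173.2 * 8760) * 100 = 35.9866 %


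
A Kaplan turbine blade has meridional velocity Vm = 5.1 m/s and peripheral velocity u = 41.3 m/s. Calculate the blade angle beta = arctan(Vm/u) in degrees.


beta = arctan(5.1 / 41.3) = 7.0396 degrees


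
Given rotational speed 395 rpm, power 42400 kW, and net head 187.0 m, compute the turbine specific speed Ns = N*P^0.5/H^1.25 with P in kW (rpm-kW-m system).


Ns = 395 * 42400^0.5 / 187.0^1.25 = 117.6191


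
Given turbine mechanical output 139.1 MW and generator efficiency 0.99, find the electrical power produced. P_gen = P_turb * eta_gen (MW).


P_gen = 139.1 * 0.99 = 137.7090 MW


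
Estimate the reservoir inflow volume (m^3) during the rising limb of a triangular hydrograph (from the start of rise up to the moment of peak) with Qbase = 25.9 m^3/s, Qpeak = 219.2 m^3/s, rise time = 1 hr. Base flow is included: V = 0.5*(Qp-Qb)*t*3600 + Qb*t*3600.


V = 0.5*(219.2 - 25.9)*1*3600 + 25.9*1*3600 = 441180.0000 m^3


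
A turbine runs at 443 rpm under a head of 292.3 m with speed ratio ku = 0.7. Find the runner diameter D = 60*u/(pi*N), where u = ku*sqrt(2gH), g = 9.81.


u = 0.7 * sqrt(2*9.81*292.3) = 53.0105 m/s
D = 60 * 53.0105 / (pi * 443) = 2.2854 m


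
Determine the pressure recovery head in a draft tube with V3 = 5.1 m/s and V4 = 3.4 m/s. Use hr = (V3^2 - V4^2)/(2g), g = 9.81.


hr = (5.1^2 - 3.4^2) / (2*9.81) = 0.7365 m


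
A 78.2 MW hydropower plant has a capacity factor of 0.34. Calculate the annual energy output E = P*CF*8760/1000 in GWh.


E = 78.2 * 0.34 * 8760 / 1000 = 232.9109 GWh


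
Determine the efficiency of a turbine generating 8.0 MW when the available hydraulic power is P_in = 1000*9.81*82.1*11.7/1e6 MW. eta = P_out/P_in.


P_in = 1000 * 9.81 * 82.1 * 11.7 / 1e6 = 9.4232 MW
eta = 8.0 / 9.4232 = 0.8490


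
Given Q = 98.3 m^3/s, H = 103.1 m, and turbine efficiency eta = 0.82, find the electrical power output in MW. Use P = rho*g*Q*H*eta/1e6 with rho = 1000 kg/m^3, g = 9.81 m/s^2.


P = 1000 * 9.81 * 98.3 * 103.1 * 0.82 / 1e6 = 81.5258 MW


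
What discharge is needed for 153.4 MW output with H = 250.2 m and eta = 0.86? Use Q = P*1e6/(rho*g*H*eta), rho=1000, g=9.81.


Q = 153.4 * 1e6 / (1000 * 9.81 * 250.2 * 0.86) = 72.6726 m^3/s


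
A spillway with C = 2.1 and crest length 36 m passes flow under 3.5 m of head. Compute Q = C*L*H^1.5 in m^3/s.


Q = 2.1 * 36 * 3.5^1.5 = 495.0213 m^3/s


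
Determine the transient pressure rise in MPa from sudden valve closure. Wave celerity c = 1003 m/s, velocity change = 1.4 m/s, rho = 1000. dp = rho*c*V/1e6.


dp = 1000 * 1003 * 1.4 / 1e6 = 1.4042 MPa


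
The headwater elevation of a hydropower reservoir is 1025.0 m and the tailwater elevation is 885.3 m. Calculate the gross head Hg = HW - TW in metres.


Hg = 1025.0 - 885.3 = 139.7000 m


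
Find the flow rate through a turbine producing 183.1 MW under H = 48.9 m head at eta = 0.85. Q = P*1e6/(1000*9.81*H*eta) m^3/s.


Q = 183.1 * 1e6 / (1000 * 9.81 * 48.9 * 0.85) = 449.0467 m^3/s


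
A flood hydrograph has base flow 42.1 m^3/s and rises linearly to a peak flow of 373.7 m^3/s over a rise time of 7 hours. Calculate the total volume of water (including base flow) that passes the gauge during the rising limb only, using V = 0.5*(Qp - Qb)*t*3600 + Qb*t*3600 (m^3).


V = 0.5*(373.7 - 42.1)*7*3600 + 42.1*7*3600 = 5.2391e+06 m^3


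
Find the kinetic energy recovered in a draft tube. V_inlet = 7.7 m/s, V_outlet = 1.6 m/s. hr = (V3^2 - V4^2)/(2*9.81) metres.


hr = (7.7^2 - 1.6^2) / (2*9.81) = 2.8914 m


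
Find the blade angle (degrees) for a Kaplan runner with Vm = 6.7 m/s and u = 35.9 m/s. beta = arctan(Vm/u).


beta = arctan(6.7 / 35.9) = 10.5715 degrees


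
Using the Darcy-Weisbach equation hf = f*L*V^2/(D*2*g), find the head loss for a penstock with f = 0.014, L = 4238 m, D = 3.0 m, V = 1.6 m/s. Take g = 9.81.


hf = 0.014 * 4238 * 1.6^2 / (3.0 * 2 * 9.81) = 2.5805 m


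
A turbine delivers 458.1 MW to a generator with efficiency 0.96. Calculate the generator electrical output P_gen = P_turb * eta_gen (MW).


P_gen = 458.1 * 0.96 = 439.7760 MW


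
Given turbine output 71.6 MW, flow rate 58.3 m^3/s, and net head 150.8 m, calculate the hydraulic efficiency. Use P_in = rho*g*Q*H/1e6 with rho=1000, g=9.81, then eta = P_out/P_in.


P_in = 1000 * 9.81 * 58.3 * 150.8 / 1e6 = 86.2460 MW
eta = 71.6 / 86.2460 = 0.8302


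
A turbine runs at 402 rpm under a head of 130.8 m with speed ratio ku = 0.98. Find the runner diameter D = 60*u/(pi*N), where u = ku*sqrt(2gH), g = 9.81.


u = 0.98 * sqrt(2*9.81*130.8) = 49.6454 m/s
D = 60 * 49.6454 / (pi * 402) = 2.3586 m


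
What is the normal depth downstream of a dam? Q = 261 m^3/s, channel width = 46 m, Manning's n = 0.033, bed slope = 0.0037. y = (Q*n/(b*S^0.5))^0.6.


y = (261 * 0.033 / (46 * 0.0037^0.5))^0.6 = 1.9633 m


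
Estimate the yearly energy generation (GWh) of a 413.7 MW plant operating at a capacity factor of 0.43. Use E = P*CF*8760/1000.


E = 413.7 * 0.43 * 8760 / 1000 = 1558.3252 GWh


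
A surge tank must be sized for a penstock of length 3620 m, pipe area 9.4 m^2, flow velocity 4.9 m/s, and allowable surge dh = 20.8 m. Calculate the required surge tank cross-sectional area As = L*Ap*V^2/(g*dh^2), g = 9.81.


As = 3620 * 9.4 * 4.9^2 / (9.81 * 20.8^2) = 192.5010 m^2


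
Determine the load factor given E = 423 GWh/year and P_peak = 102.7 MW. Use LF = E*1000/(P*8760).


LF = 423 * 1000 / (102.7 * 8760) = 0.4702


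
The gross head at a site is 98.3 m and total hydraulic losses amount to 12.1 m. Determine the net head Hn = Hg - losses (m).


Hn = 98.3 - 12.1 = 86.2000 m


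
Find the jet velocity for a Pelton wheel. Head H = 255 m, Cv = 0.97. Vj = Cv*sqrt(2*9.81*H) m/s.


Vj = 0.97 * sqrt(2*9.81*255) = 68.6106 m/s


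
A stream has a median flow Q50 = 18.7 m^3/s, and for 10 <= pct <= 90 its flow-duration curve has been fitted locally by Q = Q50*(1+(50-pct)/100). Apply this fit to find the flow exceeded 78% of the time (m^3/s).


Q = 18.7 * (1 + (50 - 78)/100) = 13.4640 m^3/s


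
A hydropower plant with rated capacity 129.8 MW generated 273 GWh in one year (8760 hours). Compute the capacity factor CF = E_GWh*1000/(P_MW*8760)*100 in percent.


CF = 273 * 1000 / (129.8 * 8760) * 100 = 24.0095 %


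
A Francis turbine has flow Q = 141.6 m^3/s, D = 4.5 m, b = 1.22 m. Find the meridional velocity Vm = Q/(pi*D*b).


Vm = 141.6 / (pi * 4.5 * 1.22) = 8.2100 m/s


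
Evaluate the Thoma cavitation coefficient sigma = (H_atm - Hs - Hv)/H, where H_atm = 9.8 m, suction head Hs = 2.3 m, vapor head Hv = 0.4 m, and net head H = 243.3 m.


sigma = (9.8 - 2.3 - 0.4) / 243.3 = 0.0292


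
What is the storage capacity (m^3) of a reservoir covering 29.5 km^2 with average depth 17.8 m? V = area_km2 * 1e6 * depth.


V = 29.5 * 1e6 * 17.8 = 5.2510e+08 m^3


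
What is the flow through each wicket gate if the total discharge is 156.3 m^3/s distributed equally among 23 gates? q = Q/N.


q = 156.3 / 23 = 6.7957 m^3/s


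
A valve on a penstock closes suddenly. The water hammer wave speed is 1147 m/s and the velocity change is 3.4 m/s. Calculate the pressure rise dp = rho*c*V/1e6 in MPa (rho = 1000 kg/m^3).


dp = 1000 * 1147 * 3.4 / 1e6 = 3.8998 MPa


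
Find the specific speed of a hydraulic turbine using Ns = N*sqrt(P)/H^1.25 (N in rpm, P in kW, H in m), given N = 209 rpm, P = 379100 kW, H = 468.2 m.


Ns = 209 * 379100^0.5 / 468.2^1.25 = 59.0859


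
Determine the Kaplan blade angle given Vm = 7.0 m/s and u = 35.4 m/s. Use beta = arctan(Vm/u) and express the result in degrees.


beta = arctan(7.0 / 35.4) = 11.1854 degrees


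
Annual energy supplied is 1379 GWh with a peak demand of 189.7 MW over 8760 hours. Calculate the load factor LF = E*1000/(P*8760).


LF = 1379 * 1000 / (189.7 * 8760) = 0.8298


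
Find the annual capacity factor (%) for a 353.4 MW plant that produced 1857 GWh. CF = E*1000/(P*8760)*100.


CF = 1857 * 1000 / (353.4 * 8760) * 100 = 59.9848 %


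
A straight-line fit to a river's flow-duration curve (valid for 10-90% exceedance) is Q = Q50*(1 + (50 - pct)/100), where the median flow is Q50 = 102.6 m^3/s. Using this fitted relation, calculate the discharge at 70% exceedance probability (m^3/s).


Q = 102.6 * (1 + (50 - 70)/100) = 82.0800 m^3/s


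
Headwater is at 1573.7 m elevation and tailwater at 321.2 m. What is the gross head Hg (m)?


Hg = 1573.7 - 321.2 = 1252.5000 m


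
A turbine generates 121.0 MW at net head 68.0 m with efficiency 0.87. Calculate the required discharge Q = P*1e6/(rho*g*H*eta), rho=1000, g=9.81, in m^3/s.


Q = 121.0 * 1e6 / (1000 * 9.81 * 68.0 * 0.87) = 208.4914 m^3/s


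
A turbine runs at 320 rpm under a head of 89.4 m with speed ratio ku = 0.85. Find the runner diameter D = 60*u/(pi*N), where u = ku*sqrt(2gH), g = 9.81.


u = 0.85 * sqrt(2*9.81*89.4) = 35.5989 m/s
D = 60 * 35.5989 / (pi * 320) = 2.1247 m


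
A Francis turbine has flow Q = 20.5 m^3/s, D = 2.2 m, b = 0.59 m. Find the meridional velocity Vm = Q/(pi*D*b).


Vm = 20.5 / (pi * 2.2 * 0.59) = 5.0272 m/s


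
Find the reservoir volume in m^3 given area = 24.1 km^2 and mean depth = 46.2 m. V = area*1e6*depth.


V = 24.1 * 1e6 * 46.2 = 1.1134e+09 m^3


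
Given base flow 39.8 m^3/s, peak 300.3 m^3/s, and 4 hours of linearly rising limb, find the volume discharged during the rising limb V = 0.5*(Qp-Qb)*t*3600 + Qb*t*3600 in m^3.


V = 0.5*(300.3 - 39.8)*4*3600 + 39.8*4*3600 = 2.4487e+06 m^3


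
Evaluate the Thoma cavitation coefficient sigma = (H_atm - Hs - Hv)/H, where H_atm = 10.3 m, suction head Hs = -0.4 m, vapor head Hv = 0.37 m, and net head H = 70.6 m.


sigma = (10.3 - (-0.4) - 0.37) / 70.6 = 0.1463


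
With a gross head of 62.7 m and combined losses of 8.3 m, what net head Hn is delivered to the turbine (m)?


Hn = 62.7 - 8.3 = 54.4000 m


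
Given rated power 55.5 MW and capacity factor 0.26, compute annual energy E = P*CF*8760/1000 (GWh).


E = 55.5 * 0.26 * 8760 / 1000 = 126.4068 GWh


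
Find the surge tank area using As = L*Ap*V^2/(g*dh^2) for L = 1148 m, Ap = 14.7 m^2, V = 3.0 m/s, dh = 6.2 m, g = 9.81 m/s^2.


As = 1148 * 14.7 * 3.0^2 / (9.81 * 6.2^2) = 402.7628 m^2


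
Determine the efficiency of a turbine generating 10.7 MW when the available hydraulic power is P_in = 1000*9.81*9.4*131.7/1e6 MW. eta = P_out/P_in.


P_in = 1000 * 9.81 * 9.4 * 131.7 / 1e6 = 12.1446 MW
eta = 10.7 / 12.1446 = 0.8811


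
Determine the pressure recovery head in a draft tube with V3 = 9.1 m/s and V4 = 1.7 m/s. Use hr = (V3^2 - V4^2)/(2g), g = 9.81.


hr = (9.1^2 - 1.7^2) / (2*9.81) = 4.0734 m


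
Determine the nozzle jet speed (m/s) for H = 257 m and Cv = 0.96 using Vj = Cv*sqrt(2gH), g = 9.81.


Vj = 0.96 * sqrt(2*9.81*257) = 68.1691 m/s


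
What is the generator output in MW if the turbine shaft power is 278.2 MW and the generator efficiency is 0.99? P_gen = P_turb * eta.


P_gen = 278.2 * 0.99 = 275.4180 MW


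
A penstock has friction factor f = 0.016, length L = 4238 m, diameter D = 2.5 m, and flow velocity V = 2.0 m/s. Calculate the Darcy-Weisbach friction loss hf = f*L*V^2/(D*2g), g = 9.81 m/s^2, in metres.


hf = 0.016 * 4238 * 2.0^2 / (2.5 * 2 * 9.81) = 5.5297 m


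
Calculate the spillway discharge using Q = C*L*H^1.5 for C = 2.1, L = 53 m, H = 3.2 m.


Q = 2.1 * 53 * 3.2^1.5 = 637.1184 m^3/s


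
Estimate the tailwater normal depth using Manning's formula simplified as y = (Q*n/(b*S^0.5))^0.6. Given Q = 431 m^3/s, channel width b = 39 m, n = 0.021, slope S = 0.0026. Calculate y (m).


y = (431 * 0.021 / (39 * 0.0026^0.5))^0.6 = 2.4825 m


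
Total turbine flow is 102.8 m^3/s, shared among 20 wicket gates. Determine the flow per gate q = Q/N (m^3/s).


q = 102.8 / 20 = 5.1400 m^3/s


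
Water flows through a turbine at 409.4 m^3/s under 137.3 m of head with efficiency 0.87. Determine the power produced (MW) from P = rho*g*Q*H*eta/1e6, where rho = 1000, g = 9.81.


P = 1000 * 9.81 * 409.4 * 137.3 * 0.87 / 1e6 = 479.7408 MW


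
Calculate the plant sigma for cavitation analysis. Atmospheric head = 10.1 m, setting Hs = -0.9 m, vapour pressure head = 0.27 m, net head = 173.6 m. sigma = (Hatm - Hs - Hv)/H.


sigma = (10.1 - (-0.9) - 0.27) / 173.6 = 0.0618


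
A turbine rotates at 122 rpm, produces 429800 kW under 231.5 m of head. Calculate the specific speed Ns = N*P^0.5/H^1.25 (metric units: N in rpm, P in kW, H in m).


Ns = 122 * 429800^0.5 / 231.5^1.25 = 88.5736


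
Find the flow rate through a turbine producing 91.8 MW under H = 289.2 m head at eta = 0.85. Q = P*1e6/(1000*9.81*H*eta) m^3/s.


Q = 91.8 * 1e6 / (1000 * 9.81 * 289.2 * 0.85) = 38.0677 m^3/s


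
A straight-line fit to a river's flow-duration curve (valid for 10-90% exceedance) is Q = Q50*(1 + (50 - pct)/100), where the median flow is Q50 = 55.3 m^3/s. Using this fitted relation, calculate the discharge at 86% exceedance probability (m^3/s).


Q = 55.3 * (1 + (50 - 86)/100) = 35.3920 m^3/s


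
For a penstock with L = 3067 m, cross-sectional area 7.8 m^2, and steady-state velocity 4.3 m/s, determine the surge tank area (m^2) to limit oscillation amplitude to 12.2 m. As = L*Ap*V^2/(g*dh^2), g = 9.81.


As = 3067 * 7.8 * 4.3^2 / (9.81 * 12.2^2) = 302.9400 m^2


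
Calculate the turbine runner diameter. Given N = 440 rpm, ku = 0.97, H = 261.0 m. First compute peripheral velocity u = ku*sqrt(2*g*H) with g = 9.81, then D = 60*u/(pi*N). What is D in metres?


u = 0.97 * sqrt(2*9.81*261.0) = 69.4131 m/s
D = 60 * 69.4131 / (pi * 440) = 3.0129 m


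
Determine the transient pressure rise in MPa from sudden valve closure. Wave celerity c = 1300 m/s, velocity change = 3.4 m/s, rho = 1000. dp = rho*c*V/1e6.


dp = 1000 * 1300 * 3.4 / 1e6 = 4.4200 MPa


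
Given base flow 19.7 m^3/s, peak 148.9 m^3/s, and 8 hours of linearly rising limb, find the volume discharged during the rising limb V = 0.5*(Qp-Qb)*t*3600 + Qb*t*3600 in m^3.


V = 0.5*(148.9 - 19.7)*8*3600 + 19.7*8*3600 = 2.4278e+06 m^3


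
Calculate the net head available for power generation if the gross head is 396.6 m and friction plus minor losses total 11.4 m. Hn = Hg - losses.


Hn = 396.6 - 11.4 = 385.2000 m


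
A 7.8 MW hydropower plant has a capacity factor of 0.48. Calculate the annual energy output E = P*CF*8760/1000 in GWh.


E = 7.8 * 0.48 * 8760 / 1000 = 32.7974 GWh


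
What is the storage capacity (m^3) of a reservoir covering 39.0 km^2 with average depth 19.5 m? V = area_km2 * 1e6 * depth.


V = 39.0 * 1e6 * 19.5 = 7.6050e+08 m^3


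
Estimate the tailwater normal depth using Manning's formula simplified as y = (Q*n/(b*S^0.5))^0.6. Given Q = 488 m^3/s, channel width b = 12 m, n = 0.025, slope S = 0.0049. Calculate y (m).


y = (488 * 0.025 / (12 * 0.0049^0.5))^0.6 = 4.9802 m


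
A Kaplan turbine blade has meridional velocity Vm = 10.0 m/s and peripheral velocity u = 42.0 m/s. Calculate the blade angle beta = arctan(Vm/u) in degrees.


beta = arctan(10.0 / 42.0) = 13.3925 degrees


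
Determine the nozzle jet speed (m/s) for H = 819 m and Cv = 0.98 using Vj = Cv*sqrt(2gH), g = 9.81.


Vj = 0.98 * sqrt(2*9.81*819) = 124.2274 m/s


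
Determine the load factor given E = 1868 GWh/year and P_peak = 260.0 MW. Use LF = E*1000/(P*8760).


LF = 1868 * 1000 / (260.0 * 8760) = 0.8202


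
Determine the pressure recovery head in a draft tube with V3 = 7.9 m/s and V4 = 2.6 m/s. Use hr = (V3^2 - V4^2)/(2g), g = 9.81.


hr = (7.9^2 - 2.6^2) / (2*9.81) = 2.8364 m


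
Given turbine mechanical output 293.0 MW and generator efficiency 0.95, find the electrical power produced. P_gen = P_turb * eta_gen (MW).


P_gen = 293.0 * 0.95 = 278.3500 MW


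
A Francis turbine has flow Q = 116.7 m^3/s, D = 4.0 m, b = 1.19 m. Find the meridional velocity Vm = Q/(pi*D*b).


Vm = 116.7 / (pi * 4.0 * 1.19) = 7.8039 m/s


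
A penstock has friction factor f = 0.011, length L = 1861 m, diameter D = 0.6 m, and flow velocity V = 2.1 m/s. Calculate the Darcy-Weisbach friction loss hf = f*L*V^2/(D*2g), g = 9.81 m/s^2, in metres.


hf = 0.011 * 1861 * 2.1^2 / (0.6 * 2 * 9.81) = 7.6688 m


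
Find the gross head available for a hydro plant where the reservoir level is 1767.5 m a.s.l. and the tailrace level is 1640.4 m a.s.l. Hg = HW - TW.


Hg = 1767.5 - 1640.4 = 127.1000 m


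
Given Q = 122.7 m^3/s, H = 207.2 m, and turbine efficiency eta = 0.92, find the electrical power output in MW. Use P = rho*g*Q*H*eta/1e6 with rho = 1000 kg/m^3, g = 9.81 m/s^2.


P = 1000 * 9.81 * 122.7 * 207.2 * 0.92 / 1e6 = 229.4516 MW


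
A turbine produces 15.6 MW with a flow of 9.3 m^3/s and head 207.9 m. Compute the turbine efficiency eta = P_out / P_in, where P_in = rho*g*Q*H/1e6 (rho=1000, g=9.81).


P_in = 1000 * 9.81 * 9.3 * 207.9 / 1e6 = 18.9673 MW
eta = 15.6 / 18.9673 = 0.8225


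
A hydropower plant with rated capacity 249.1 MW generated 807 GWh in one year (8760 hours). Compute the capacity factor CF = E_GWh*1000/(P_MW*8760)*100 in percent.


CF = 807 * 1000 / (249.1 * 8760) * 100 = 36.9825 %


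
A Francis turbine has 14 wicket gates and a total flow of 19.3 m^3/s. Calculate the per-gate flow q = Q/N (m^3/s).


q = 19.3 / 14 = 1.3786 m^3/s


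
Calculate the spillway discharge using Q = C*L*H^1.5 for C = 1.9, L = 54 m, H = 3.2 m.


Q = 1.9 * 54 * 3.2^1.5 = 587.3167 m^3/s


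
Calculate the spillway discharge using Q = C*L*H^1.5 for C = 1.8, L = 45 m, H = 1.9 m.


Q = 1.8 * 45 * 1.9^1.5 = 212.1365 m^3/s


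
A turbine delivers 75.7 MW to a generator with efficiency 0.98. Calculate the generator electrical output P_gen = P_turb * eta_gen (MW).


P_gen = 75.7 * 0.98 = 74.1860 MW


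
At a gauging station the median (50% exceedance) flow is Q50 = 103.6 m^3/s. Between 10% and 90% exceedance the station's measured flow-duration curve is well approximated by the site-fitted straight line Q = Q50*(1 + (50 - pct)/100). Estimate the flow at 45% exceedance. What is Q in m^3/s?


Q = 103.6 * (1 + (50 - 45)/100) = 108.7800 m^3/s


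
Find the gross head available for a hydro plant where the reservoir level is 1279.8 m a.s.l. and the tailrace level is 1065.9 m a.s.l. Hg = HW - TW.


Hg = 1279.8 - 1065.9 = 213.9000 m


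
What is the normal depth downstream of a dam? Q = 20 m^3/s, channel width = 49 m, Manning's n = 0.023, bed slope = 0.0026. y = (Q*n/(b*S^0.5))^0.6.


y = (20 * 0.023 / (49 * 0.0026^0.5))^0.6 = 0.3623 m


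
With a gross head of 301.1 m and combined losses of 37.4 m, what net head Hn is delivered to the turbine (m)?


Hn = 301.1 - 37.4 = 263.7000 m


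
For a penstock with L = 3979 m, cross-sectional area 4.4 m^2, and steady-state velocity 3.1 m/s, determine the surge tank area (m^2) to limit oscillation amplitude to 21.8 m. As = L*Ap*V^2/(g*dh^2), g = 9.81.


As = 3979 * 4.4 * 3.1^2 / (9.81 * 21.8^2) = 36.0884 m^2


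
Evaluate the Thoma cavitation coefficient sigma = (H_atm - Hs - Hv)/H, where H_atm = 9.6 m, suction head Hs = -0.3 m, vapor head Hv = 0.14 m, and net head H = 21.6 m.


sigma = (9.6 - (-0.3) - 0.14) / 21.6 = 0.4519


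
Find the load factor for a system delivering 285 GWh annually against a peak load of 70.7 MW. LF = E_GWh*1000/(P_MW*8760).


LF = 285 * 1000 / (70.7 * 8760) = 0.4602


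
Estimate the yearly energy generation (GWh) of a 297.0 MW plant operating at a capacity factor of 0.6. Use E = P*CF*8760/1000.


E = 297.0 * 0.6 * 8760 / 1000 = 1561.0320 GWh


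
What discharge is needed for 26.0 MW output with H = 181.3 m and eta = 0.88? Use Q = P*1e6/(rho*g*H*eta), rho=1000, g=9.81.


Q = 26.0 * 1e6 / (1000 * 9.81 * 181.3 * 0.88) = 16.6121 m^3/s


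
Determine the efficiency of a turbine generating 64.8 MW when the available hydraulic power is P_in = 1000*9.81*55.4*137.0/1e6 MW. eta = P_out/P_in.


P_in = 1000 * 9.81 * 55.4 * 137.0 / 1e6 = 74.4559 MW
eta = 64.8 / 74.4559 = 0.8703


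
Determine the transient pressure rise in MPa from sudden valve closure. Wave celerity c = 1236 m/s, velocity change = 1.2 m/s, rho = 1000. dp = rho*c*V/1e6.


dp = 1000 * 1236 * 1.2 / 1e6 = 1.4832 MPa


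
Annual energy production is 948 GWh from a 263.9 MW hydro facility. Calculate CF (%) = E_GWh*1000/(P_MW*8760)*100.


CF = 948 * 1000 / (263.9 * 8760) * 100 = 41.0076 %


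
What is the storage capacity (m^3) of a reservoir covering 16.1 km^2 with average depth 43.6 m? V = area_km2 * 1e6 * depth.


V = 16.1 * 1e6 * 43.6 = 7.0196e+08 m^3


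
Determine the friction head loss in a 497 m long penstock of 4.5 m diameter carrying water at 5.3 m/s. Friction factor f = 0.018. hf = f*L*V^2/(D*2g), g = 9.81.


hf = 0.018 * 497 * 5.3^2 / (4.5 * 2 * 9.81) = 2.8462 m


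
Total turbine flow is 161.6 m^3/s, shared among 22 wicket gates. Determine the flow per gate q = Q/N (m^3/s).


q = 161.6 / 22 = 7.3455 m^3/s


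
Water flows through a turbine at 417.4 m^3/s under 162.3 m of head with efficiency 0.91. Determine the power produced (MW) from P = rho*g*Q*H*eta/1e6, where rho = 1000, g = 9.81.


P = 1000 * 9.81 * 417.4 * 162.3 * 0.91 / 1e6 = 604.7576 MW


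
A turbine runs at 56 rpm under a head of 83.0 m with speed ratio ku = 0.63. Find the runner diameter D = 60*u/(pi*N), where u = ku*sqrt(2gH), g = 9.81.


u = 0.63 * sqrt(2*9.81*83.0) = 25.4231 m/s
D = 60 * 25.4231 / (pi * 56) = 8.6705 m


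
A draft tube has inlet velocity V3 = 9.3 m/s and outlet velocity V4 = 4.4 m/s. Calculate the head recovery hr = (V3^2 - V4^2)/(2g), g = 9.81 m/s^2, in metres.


hr = (9.3^2 - 4.4^2) / (2*9.81) = 3.4215 m


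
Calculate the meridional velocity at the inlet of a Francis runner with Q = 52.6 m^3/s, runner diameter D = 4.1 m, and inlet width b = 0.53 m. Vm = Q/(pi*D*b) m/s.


Vm = 52.6 / (pi * 4.1 * 0.53) = 7.7051 m/s


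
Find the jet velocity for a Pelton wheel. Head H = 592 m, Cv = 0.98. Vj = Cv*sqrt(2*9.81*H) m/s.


Vj = 0.98 * sqrt(2*9.81*592) = 105.6176 m/s


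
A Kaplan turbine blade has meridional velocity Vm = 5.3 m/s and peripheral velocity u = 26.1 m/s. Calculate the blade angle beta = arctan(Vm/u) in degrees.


beta = arctan(5.3 / 26.1) = 11.4787 degrees


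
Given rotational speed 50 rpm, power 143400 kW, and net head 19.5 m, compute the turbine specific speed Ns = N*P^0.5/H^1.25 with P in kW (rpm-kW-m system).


Ns = 50 * 143400^0.5 / 19.5^1.25 = 462.0631


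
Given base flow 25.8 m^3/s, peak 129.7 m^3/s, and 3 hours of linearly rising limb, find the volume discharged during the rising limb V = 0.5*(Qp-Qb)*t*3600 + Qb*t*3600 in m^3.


V = 0.5*(129.7 - 25.8)*3*3600 + 25.8*3*3600 = 839700.0000 m^3


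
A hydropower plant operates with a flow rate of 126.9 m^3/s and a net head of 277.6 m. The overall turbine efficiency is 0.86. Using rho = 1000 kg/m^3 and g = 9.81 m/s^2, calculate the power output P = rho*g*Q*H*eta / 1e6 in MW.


P = 1000 * 9.81 * 126.9 * 277.6 * 0.86 / 1e6 = 297.1998 MW


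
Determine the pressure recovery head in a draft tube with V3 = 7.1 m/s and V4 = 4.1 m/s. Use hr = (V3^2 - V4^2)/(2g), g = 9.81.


hr = (7.1^2 - 4.1^2) / (2*9.81) = 1.7125 m


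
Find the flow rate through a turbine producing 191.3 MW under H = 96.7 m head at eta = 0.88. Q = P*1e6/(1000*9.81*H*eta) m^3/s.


Q = 191.3 * 1e6 / (1000 * 9.81 * 96.7 * 0.88) = 229.1589 m^3/s


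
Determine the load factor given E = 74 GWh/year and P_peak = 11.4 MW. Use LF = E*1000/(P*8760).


LF = 74 * 1000 / (11.4 * 8760) = 0.7410


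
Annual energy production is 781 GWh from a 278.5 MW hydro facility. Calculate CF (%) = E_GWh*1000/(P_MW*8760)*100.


CF = 781 * 1000 / (278.5 * 8760) * 100 = 32.0127 %


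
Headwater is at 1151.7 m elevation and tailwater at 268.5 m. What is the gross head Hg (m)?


Hg = 1151.7 - 268.5 = 883.2000 m


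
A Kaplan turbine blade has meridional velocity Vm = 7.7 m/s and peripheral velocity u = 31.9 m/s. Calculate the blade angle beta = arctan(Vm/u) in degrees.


beta = arctan(7.7 / 31.9) = 13.5704 degrees


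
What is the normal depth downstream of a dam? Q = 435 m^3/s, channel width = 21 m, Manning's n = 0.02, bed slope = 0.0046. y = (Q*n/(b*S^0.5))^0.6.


y = (435 * 0.02 / (21 * 0.0046^0.5))^0.6 = 2.9618 m


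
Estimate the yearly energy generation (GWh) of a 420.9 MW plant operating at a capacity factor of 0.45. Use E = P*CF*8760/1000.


E = 420.9 * 0.45 * 8760 / 1000 = 1659.1878 GWh


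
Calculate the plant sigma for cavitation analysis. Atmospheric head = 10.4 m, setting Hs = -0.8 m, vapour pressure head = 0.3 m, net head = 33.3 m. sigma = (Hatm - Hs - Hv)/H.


sigma = (10.4 - (-0.8) - 0.3) / 33.3 = 0.3273


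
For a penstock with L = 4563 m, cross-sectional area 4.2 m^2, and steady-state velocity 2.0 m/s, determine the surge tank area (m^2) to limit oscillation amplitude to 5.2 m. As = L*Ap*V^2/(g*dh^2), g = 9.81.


As = 4563 * 4.2 * 2.0^2 / (9.81 * 5.2^2) = 288.9908 m^2


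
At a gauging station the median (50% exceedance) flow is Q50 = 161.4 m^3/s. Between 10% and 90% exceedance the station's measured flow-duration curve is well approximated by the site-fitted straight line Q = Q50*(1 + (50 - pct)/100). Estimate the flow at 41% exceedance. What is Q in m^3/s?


Q = 161.4 * (1 + (50 - 41)/100) = 175.9260 m^3/s


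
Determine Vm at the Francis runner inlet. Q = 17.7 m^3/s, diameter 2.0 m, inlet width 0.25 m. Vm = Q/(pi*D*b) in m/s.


Vm = 17.7 / (pi * 2.0 * 0.25) = 11.2682 m/s


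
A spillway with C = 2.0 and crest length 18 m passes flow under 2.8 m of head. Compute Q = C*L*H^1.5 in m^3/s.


Q = 2.0 * 18 * 2.8^1.5 = 168.6707 m^3/s


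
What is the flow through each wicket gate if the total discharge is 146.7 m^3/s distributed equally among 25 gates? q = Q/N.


q = 146.7 / 25 = 5.8680 m^3/s


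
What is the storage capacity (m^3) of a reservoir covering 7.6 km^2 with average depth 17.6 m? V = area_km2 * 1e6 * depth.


V = 7.6 * 1e6 * 17.6 = 1.3376e+08 m^3


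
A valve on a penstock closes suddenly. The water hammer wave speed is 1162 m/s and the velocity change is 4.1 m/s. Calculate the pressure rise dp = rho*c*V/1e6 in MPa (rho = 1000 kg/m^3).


dp = 1000 * 1162 * 4.1 / 1e6 = 4.7642 MPa


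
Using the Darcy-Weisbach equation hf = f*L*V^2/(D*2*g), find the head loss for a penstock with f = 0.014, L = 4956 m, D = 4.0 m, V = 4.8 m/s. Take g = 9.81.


hf = 0.014 * 4956 * 4.8^2 / (4.0 * 2 * 9.81) = 20.3696 m


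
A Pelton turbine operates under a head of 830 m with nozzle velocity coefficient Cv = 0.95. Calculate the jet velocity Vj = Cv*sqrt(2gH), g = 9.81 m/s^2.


Vj = 0.95 * sqrt(2*9.81*830) = 121.2306 m/s


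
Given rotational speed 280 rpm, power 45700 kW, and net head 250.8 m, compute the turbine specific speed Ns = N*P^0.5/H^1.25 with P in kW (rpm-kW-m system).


Ns = 280 * 45700^0.5 / 250.8^1.25 = 59.9731


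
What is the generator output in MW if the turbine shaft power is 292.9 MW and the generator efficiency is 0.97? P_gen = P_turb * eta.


P_gen = 292.9 * 0.97 = 284.1130 MW


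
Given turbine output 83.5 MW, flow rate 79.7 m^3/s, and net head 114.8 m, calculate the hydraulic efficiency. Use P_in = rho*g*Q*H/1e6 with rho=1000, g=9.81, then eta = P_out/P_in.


P_in = 1000 * 9.81 * 79.7 * 114.8 / 1e6 = 89.7572 MW
eta = 83.5 / 89.7572 = 0.9303


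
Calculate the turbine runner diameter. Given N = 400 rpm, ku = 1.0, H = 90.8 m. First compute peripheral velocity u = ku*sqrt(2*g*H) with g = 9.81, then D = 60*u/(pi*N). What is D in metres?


u = 1.0 * sqrt(2*9.81*90.8) = 42.2078 m/s
D = 60 * 42.2078 / (pi * 400) = 2.0153 m


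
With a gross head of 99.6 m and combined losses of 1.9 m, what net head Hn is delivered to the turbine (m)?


Hn = 99.6 - 1.9 = 97.7000 m


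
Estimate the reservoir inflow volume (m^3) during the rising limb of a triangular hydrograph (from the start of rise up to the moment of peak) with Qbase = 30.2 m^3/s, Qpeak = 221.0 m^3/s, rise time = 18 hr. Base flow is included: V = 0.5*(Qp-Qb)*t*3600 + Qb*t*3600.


V = 0.5*(221.0 - 30.2)*18*3600 + 30.2*18*3600 = 8.1389e+06 m^3


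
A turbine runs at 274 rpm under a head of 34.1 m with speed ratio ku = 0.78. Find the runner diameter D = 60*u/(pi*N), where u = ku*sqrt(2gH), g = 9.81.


u = 0.78 * sqrt(2*9.81*34.1) = 20.1754 m/s
D = 60 * 20.1754 / (pi * 274) = 1.4063 m


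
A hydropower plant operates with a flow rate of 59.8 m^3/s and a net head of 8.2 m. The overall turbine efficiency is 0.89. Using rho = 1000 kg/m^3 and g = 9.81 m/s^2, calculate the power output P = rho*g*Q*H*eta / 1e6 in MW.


P = 1000 * 9.81 * 59.8 * 8.2 * 0.89 / 1e6 = 4.2813 MW


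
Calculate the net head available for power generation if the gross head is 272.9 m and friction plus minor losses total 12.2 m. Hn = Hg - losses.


Hn = 272.9 - 12.2 = 260.7000 m


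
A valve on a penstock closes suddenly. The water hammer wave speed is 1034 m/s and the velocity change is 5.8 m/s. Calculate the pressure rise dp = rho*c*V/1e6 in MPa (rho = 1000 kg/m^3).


dp = 1000 * 1034 * 5.8 / 1e6 = 5.9972 MPa


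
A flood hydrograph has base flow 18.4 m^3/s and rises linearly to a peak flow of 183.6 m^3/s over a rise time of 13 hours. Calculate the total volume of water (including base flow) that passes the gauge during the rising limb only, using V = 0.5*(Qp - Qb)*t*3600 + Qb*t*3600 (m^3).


V = 0.5*(183.6 - 18.4)*13*3600 + 18.4*13*3600 = 4.7268e+06 m^3


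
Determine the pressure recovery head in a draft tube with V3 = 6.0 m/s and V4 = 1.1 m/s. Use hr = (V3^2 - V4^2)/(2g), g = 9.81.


hr = (6.0^2 - 1.1^2) / (2*9.81) = 1.7732 m


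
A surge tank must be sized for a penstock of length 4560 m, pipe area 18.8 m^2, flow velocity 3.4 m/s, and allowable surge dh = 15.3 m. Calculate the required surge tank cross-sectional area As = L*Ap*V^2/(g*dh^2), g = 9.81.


As = 4560 * 18.8 * 3.4^2 / (9.81 * 15.3^2) = 431.5476 m^2


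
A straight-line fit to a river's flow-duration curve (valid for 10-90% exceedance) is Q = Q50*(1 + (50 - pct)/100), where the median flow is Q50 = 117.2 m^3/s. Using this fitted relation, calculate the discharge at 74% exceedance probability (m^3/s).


Q = 117.2 * (1 + (50 - 74)/100) = 89.0720 m^3/s


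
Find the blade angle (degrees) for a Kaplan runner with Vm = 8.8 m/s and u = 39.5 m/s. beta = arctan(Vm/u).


beta = arctan(8.8 / 39.5) = 12.5595 degrees


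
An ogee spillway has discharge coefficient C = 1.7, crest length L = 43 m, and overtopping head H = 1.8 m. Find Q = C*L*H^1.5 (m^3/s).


Q = 1.7 * 43 * 1.8^1.5 = 176.5331 m^3/s


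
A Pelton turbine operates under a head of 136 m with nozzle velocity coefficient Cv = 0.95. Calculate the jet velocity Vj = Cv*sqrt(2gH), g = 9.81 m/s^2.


Vj = 0.95 * sqrt(2*9.81*136) = 49.0730 m/s


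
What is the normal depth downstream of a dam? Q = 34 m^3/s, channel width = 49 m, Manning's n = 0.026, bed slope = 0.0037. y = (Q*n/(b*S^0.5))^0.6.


y = (34 * 0.026 / (49 * 0.0037^0.5))^0.6 = 0.4823 m


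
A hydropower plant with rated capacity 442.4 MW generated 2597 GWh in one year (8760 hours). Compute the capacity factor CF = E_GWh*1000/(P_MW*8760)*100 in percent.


CF = 2597 * 1000 / (442.4 * 8760) * 100 = 67.0120 %


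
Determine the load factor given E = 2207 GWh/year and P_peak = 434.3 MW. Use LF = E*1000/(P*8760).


LF = 2207 * 1000 / (434.3 * 8760) = 0.5801


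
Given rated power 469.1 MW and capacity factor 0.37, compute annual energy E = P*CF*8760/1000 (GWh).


E = 469.1 * 0.37 * 8760 / 1000 = 1520.4469 GWh


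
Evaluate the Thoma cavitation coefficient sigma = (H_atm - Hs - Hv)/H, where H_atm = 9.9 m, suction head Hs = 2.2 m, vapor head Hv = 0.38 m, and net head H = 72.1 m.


sigma = (9.9 - 2.2 - 0.38) / 72.1 = 0.1015


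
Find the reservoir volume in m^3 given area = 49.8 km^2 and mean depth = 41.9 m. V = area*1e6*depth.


V = 49.8 * 1e6 * 41.9 = 2.0866e+09 m^3


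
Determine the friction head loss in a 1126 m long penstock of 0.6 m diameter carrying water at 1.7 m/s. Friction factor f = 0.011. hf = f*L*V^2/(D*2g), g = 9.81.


hf = 0.011 * 1126 * 1.7^2 / (0.6 * 2 * 9.81) = 3.0407 m


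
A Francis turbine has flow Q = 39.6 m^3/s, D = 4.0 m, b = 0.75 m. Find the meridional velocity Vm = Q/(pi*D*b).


Vm = 39.6 / (pi * 4.0 * 0.75) = 4.2017 m/s


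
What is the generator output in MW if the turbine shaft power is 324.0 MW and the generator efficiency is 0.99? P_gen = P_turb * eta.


P_gen = 324.0 * 0.99 = 320.7600 MW


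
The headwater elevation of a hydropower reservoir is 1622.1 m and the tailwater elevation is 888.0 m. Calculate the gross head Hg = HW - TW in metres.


Hg = 1622.1 - 888.0 = 734.1000 m


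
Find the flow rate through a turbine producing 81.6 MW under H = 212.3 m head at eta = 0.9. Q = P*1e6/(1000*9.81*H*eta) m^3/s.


Q = 81.6 * 1e6 / (1000 * 9.81 * 212.3 * 0.9) = 43.5340 m^3/s


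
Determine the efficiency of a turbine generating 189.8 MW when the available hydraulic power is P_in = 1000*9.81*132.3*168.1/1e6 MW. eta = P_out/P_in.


P_in = 1000 * 9.81 * 132.3 * 168.1 / 1e6 = 218.1708 MW
eta = 189.8 / 218.1708 = 0.8700


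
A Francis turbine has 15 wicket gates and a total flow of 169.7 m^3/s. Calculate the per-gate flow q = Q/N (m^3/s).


q = 169.7 / 15 = 11.3133 m^3/s


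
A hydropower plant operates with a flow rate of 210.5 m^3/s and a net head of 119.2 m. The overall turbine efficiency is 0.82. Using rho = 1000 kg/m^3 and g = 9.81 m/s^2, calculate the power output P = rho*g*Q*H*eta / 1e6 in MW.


P = 1000 * 9.81 * 210.5 * 119.2 * 0.82 / 1e6 = 201.8418 MW


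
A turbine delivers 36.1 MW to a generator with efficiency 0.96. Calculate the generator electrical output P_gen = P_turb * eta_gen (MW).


P_gen = 36.1 * 0.96 = 34.6560 MW


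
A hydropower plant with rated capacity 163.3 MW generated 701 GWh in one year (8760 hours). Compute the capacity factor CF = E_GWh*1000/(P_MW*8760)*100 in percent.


CF = 701 * 1000 / (163.3 * 8760) * 100 = 49.0036 %


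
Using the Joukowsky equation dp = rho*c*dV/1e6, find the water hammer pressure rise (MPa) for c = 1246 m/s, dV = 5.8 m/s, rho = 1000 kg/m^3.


dp = 1000 * 1246 * 5.8 / 1e6 = 7.2268 MPa


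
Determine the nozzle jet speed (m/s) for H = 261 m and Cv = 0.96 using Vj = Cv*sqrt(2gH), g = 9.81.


Vj = 0.96 * sqrt(2*9.81*261) = 68.6975 m/s


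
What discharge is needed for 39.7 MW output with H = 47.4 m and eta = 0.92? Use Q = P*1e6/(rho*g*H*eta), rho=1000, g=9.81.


Q = 39.7 * 1e6 / (1000 * 9.81 * 47.4 * 0.92) = 92.8016 m^3/s


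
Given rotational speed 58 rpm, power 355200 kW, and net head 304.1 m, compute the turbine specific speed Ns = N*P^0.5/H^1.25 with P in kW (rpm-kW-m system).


Ns = 58 * 355200^0.5 / 304.1^1.25 = 27.2204


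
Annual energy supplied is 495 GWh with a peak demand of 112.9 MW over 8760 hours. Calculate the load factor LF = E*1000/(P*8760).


LF = 495 * 1000 / (112.9 * 8760) = 0.5005


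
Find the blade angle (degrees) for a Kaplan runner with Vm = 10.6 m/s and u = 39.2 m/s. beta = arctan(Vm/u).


beta = arctan(10.6 / 39.2) = 15.1314 degrees


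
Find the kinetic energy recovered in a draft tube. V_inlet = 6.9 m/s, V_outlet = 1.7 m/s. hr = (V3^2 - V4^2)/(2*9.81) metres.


hr = (6.9^2 - 1.7^2) / (2*9.81) = 2.2793 m


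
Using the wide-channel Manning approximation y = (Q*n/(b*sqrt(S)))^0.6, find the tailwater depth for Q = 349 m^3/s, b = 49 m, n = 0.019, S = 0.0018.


y = (349 * 0.019 / (49 * 0.0018^0.5))^0.6 = 2.0056 m


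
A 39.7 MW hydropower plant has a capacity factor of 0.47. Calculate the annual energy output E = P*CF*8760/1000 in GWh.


E = 39.7 * 0.47 * 8760 / 1000 = 163.4528 GWh


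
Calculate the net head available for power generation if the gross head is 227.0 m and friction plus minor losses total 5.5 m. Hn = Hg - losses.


Hn = 227.0 - 5.5 = 221.5000 m


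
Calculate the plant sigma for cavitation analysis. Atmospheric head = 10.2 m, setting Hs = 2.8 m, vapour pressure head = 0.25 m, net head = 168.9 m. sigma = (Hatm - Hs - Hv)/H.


sigma = (10.2 - 2.8 - 0.25) / 168.9 = 0.0423


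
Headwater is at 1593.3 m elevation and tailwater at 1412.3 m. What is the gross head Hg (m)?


Hg = 1593.3 - 1412.3 = 181.0000 m


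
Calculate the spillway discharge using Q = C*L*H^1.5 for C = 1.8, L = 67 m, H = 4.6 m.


Q = 1.8 * 67 * 4.6^1.5 = 1189.8276 m^3/s


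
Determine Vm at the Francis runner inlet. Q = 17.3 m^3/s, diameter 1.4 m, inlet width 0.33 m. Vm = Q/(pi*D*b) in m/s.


Vm = 17.3 / (pi * 1.4 * 0.33) = 11.9194 m/s


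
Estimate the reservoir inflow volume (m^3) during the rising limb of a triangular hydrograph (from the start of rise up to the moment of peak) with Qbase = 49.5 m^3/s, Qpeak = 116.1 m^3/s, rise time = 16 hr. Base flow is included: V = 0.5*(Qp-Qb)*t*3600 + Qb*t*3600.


V = 0.5*(116.1 - 49.5)*16*3600 + 49.5*16*3600 = 4.7693e+06 m^3


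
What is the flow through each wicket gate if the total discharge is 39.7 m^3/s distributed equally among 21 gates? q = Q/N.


q = 39.7 / 21 = 1.8905 m^3/s


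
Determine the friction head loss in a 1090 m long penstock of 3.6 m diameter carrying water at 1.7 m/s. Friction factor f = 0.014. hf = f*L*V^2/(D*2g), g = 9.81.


hf = 0.014 * 1090 * 1.7^2 / (3.6 * 2 * 9.81) = 0.6244 m


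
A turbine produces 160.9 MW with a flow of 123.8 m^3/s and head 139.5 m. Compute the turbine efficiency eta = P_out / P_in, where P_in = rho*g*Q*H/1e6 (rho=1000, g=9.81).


P_in = 1000 * 9.81 * 123.8 * 139.5 / 1e6 = 169.4197 MW
eta = 160.9 / 169.4197 = 0.9497


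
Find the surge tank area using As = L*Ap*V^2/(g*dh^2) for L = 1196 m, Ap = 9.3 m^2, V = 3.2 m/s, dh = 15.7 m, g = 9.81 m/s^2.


As = 1196 * 9.3 * 3.2^2 / (9.81 * 15.7^2) = 47.1027 m^2


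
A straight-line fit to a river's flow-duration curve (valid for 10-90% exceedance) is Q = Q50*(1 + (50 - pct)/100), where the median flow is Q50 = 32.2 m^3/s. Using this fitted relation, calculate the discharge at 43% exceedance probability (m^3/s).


Q = 32.2 * (1 + (50 - 43)/100) = 34.4540 m^3/s


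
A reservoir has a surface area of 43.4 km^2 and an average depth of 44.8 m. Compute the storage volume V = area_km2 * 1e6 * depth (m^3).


V = 43.4 * 1e6 * 44.8 = 1.9443e+09 m^3


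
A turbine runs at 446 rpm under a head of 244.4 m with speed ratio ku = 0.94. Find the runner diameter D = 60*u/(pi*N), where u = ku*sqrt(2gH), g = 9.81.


u = 0.94 * sqrt(2*9.81*244.4) = 65.0921 m/s
D = 60 * 65.0921 / (pi * 446) = 2.7874 m


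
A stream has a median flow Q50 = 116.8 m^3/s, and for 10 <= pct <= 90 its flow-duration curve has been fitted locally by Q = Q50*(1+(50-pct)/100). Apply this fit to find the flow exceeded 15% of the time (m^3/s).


Q = 116.8 * (1 + (50 - 15)/100) = 157.6800 m^3/s


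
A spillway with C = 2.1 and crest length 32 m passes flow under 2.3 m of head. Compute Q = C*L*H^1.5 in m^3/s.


Q = 2.1 * 32 * 2.3^1.5 = 234.4018 m^3/s
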